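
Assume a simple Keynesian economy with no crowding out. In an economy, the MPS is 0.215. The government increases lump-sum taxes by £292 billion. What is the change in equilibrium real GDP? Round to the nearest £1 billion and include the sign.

MPC = 1 − MPS = 1 − 0.215 = 0.785.
A lump-sum tax change of +£292 billion shifts disposable income by −£292 billion; first-round consumption changes by −c × ΔT = −0.785 × (+£292 billion) = −£229.22 billion.
Expenditure multiplier = 1/(1 − MPC) = 1/(1 − 0.785) = 1/0.215 ≈ 4.651.
The tax multiplier is −c × k ≈ −3.651, so ΔY = k × (−c·ΔT) = (−£229.22 billion) / 0.215 ≈ −£1,066 billion.

−£1,066 billion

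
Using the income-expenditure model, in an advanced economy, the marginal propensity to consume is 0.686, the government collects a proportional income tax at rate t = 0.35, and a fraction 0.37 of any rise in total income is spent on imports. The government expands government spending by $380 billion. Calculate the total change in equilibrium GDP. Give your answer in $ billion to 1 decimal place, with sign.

Expenditure multiplier = 1/(1 − c(1−t) + m) = 1/(1 − 0.686×0.65 + 0.37) = 1/0.9241 ≈ 1.082.
ΔY = k × ΔG = (+$380 billion) / 0.9241 ≈ +$411.2 billion.

+$411.2 billion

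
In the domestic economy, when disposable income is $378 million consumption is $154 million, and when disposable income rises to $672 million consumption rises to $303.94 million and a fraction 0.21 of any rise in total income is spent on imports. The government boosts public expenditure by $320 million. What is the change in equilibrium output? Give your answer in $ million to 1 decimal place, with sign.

+$457.1 million

MPC = ΔC/ΔYd = (303.94 − 154)/(672 − 378) = 149.94/294 = 0.51.
Expenditure multiplier = 1/(1 − c + m) = 1/(1 − 0.51 + 0.21) = 1/0.7 ≈ 1.429.
ΔY = k × ΔG = (+$320 million) / 0.7 ≈ +$457.1 million.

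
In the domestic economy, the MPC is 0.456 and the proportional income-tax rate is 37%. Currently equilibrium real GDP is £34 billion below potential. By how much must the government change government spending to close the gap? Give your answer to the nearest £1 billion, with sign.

+£24 billion

Spending multiplier = 1/(1 − c(1−t)) = 1/(1 − 0.456×0.63) = 1/0.71272 ≈ 1.403.
Need ΔY = +£34 billion, so ΔG = ΔY/k = (+£34 billion) × 0.71272 ≈ +£24 billion.
The government should increase government spending by £24 billion.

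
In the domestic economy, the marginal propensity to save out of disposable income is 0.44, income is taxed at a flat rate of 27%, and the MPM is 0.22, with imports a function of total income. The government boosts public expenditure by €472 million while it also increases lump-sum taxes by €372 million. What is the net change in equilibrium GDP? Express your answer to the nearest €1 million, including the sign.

+€325 million

MPC = 1 − MPS = 1 − 0.44 = 0.56.
Expenditure multiplier = 1/(1 − c(1−t) + m) = 1/(1 − 0.56×0.73 + 0.22) = 1/0.8112 ≈ 1.233.
ΔG contributes k·ΔG = (+€472 million) / 0.8112 ≈ +€581.9 million.
ΔT of +€372 million changes first-round spending by −c·ΔT = −€208.32 million, contributing k·(−c·ΔT) = (−€208.32 million) / 0.8112 ≈ −€256.8 million.
Net ΔY = k(ΔG − c·ΔT) = (+€263.68 million) / 0.8112 ≈ +€325 million.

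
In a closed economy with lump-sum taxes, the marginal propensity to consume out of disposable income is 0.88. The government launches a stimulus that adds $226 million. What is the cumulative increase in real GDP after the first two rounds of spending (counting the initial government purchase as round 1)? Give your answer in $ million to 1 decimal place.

$424.9 million

Round 1 adds ΔG = $226 million; each later round is MPC = 0.88 times the previous.
After 2 rounds: 226 + 198.88 = ΔG·(1 − c^2)/(1 − c) = 226 × (1 − 0.7744)/0.12 ≈ $424.9 million.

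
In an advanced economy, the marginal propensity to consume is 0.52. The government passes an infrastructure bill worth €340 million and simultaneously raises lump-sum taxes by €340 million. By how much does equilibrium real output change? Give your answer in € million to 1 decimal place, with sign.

+€340.0 million

Expenditure multiplier = 1/(1 − MPC) = 1/(1 − 0.52) = 1/0.48 ≈ 2.083.
ΔG contributes k·ΔG = (+€340 million) / 0.48 ≈ +€708.3 million.
ΔT of +€340 million changes first-round spending by −c·ΔT = −€176.8 million, contributing k·(−c·ΔT) = (−€176.8 million) / 0.48 ≈ −€368.3 million.
With ΔG = ΔT and no other leakages, the balanced-budget multiplier is 1, so ΔY = ΔG = +€340 million.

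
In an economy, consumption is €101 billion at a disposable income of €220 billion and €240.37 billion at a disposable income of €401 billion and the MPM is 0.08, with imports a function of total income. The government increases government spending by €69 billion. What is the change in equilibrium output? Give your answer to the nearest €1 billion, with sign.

MPC = ΔC/ΔYd = (240.37 − 101)/(401 − 220) = 139.37/181 = 0.77.
Expenditure multiplier = 1/(1 − c + m) = 1/(1 − 0.77 + 0.08) = 1/0.31 ≈ 3.226.
ΔY = k × ΔG = (+€69 billion) / 0.31 ≈ +€223 billion.

+€223 billion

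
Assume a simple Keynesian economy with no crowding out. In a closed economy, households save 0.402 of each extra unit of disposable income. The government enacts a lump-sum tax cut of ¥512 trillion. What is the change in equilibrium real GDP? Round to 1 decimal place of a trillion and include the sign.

MPC = 1 − MPS = 1 − 0.402 = 0.598.
A lump-sum tax change of −¥512 trillion shifts disposable income by +¥512 trillion; first-round consumption changes by −c × ΔT = −0.598 × (−¥512 trillion) = +¥306.176 trillion.
Expenditure multiplier = 1/(1 − MPC) = 1/(1 − 0.598) = 1/0.402 ≈ 2.488.
The tax multiplier is −c × k ≈ −1.488, so ΔY = k × (−c·ΔT) = (+¥306.176 trillion) / 0.402 ≈ +¥761.6 trillion.

+¥761.6 trillion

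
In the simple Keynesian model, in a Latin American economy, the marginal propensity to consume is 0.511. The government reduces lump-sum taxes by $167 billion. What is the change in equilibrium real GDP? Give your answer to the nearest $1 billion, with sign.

+$175 billion

A lump-sum tax change of −$167 billion shifts disposable income by +$167 billion; first-round consumption changes by −c × ΔT = −0.511 × (−$167 billion) = +$85.337 billion.
Expenditure multiplier = 1/(1 − MPC) = 1/(1 − 0.511) = 1/0.489 ≈ 2.045.
The tax multiplier is −c × k ≈ −1.045, so ΔY = k × (−c·ΔT) = (+$85.337 billion) / 0.489 ≈ +$175 billion.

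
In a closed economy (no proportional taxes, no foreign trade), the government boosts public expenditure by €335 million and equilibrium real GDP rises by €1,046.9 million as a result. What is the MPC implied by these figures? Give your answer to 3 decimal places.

0.680

Implied spending multiplier k = ΔY/ΔG = 1,046.9/335 ≈ 3.1251.
Since k = 1/(1 − MPC), MPC = 1 − 1/k = 1 − ΔG/ΔY = 1 − 335/1,046.9 ≈ 0.680.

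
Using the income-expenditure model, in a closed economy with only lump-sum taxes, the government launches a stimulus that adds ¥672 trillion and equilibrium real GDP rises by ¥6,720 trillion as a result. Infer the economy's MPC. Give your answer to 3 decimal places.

0.900

Implied spending multiplier k = ΔY/ΔG = 6,720/672 = 10.
Since k = 1/(1 − MPC), MPC = 1 − 1/k = 1 − ΔG/ΔY = 1 − 672/6,720 = 0.900.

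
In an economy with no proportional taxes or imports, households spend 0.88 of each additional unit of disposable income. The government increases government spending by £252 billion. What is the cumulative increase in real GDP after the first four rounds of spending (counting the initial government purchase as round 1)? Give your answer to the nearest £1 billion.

£841 billion

Round 1 adds ΔG = £252 billion; each later round is MPC = 0.88 times the previous.
After 4 rounds: 252 + 221.76 + 195.1488 + 171.730944 = ΔG·(1 − c^4)/(1 − c) = 252 × (1 − 0.59969536)/0.12 ≈ £841 billion.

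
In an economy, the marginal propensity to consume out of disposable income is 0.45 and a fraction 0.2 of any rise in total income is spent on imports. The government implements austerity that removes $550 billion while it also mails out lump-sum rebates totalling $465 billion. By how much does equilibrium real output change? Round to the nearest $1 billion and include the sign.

−$454 billion

Expenditure multiplier = 1/(1 − c + m) = 1/(1 − 0.45 + 0.2) = 1/0.75 ≈ 1.333.
ΔG contributes k·ΔG = (−$550 billion) / 0.75 ≈ −$733.3 billion.
ΔT of −$465 billion changes first-round spending by −c·ΔT = +$209.25 billion, contributing k·(−c·ΔT) = (+$209.25 billion) / 0.75 = +$279 billion.
Net ΔY = k(ΔG − c·ΔT) = (−$340.75 billion) / 0.75 ≈ −$454 billion.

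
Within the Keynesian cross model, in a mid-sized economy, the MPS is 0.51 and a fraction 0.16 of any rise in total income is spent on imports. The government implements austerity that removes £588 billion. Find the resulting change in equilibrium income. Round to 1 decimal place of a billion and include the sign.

−£877.6 billion

MPC = 1 − MPS = 1 − 0.51 = 0.49.
Government-spending multiplier = 1/(1 − c + m) = 1/(1 − 0.49 + 0.16) = 1/0.67 ≈ 1.493.
ΔY = k × ΔG = (−£588 billion) / 0.67 ≈ −£877.6 billion.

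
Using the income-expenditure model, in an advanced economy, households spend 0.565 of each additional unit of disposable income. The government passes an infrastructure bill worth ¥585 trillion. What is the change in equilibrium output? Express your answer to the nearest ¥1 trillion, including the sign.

Spending multiplier = 1/(1 − MPC) = 1/(1 − 0.565) = 1/0.435 ≈ 2.299.
ΔY = k × ΔG = (+¥585 trillion) / 0.435 ≈ +¥1,345 trillion.

+¥1,345 trillion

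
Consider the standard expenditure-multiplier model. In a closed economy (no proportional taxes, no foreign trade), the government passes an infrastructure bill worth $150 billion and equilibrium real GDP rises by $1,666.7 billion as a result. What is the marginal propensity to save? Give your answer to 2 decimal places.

0.09

Implied spending multiplier k = ΔY/ΔG = 1,666.7/150 ≈ 11.1113.
Since k = 1/(1 − MPC), MPC = 1 − 1/k = 1 − ΔG/ΔY = 1 − 150/1,666.7 ≈ 0.91.
MPS = 1 − MPC = 0.09.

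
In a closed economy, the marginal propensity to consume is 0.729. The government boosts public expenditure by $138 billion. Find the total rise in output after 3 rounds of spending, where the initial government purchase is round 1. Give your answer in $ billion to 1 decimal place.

$311.9 billion

Round 1 adds ΔG = $138 billion; each later round is MPC = 0.729 times the previous.
After 3 rounds: 138 + 100.602 + 73.338858 = ΔG·(1 − c^3)/(1 − c) = 138 × (1 − 0.387420489)/0.271 ≈ $311.9 billion.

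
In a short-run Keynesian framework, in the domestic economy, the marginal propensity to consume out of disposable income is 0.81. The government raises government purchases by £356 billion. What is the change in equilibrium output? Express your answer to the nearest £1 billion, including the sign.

Government-spending multiplier = 1/(1 − MPC) = 1/(1 − 0.81) = 1/0.19 ≈ 5.263.
ΔY = k × ΔG = (+£356 billion) / 0.19 ≈ +£1,874 billion.

+£1,874 billion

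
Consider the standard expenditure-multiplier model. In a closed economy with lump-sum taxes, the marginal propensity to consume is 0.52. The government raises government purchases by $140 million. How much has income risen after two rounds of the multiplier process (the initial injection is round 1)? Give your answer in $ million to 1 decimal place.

Round 1 adds ΔG = $140 million; each later round is MPC = 0.52 times the previous.
After 2 rounds: 140 + 72.8 = ΔG·(1 − c^2)/(1 − c) = 140 × (1 − 0.2704)/0.48 = $212.8 million.

$212.8 million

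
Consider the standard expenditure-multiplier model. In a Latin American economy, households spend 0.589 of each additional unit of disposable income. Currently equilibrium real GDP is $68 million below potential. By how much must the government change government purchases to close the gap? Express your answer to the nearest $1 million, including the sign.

+$28 million

Spending multiplier = 1/(1 − MPC) = 1/(1 − 0.589) = 1/0.411 ≈ 2.433.
Need ΔY = +$68 million, so ΔG = ΔY/k = (+$68 million) × 0.411 ≈ +$28 million.
The government should increase government purchases by $28 million.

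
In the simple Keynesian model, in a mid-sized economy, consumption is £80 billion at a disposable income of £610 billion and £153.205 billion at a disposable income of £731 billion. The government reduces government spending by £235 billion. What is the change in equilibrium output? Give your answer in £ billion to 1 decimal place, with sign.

−£594.9 billion

MPC = ΔC/ΔYd = (153.205 − 80)/(731 − 610) = 73.205/121 = 0.605.
Government-spending multiplier = 1/(1 − MPC) = 1/(1 − 0.605) = 1/0.395 ≈ 2.532.
ΔY = k × ΔG = (−£235 billion) / 0.395 ≈ −£594.9 billion.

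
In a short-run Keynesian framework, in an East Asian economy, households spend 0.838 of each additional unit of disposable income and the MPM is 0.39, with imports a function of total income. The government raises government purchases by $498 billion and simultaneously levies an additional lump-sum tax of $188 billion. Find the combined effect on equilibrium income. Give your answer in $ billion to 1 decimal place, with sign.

+$616.8 billion

Expenditure multiplier = 1/(1 − c + m) = 1/(1 − 0.838 + 0.39) = 1/0.552 ≈ 1.812.
ΔG contributes k·ΔG = (+$498 billion) / 0.552 ≈ +$902.2 billion.
ΔT of +$188 billion changes first-round spending by −c·ΔT = −$157.544 billion, contributing k·(−c·ΔT) = (−$157.544 billion) / 0.552 ≈ −$285.4 billion.
Net ΔY = k(ΔG − c·ΔT) = (+$340.456 billion) / 0.552 ≈ +$616.8 billion.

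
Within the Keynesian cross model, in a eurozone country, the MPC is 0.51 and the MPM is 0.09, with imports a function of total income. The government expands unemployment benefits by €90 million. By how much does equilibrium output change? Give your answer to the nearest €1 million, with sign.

The transfer change shifts disposable income by +€90 million, so first-round consumption changes by c·ΔTR = 0.51 × (+€90 million) = +€45.9 million.
Expenditure multiplier = 1/(1 − c + m) = 1/(1 − 0.51 + 0.09) = 1/0.58 ≈ 1.724.
The transfer multiplier is c × k ≈ 0.879, so ΔY = k × (c·ΔTR) = (+€45.9 million) / 0.58 ≈ +€79 million.

+€79 million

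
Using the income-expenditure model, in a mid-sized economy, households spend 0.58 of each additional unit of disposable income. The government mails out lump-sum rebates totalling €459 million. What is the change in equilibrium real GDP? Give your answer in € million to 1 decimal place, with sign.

+€633.9 million

A lump-sum tax change of −€459 million shifts disposable income by +€459 million; first-round consumption changes by −c × ΔT = −0.58 × (−€459 million) = +€266.22 million.
Expenditure multiplier = 1/(1 − MPC) = 1/(1 − 0.58) = 1/0.42 ≈ 2.381.
The tax multiplier is −c × k ≈ −1.381, so ΔY = k × (−c·ΔT) = (+€266.22 million) / 0.42 ≈ +€633.9 million.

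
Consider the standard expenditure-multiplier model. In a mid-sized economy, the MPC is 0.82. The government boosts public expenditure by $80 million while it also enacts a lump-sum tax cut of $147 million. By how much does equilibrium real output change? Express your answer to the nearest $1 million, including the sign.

Expenditure multiplier = 1/(1 − MPC) = 1/(1 − 0.82) = 1/0.18 ≈ 5.556.
ΔG contributes k·ΔG = (+$80 million) / 0.18 ≈ +$444.4 million.
ΔT of −$147 million changes first-round spending by −c·ΔT = +$120.54 million, contributing k·(−c·ΔT) = (+$120.54 million) / 0.18 ≈ +$669.7 million.
Net ΔY = k(ΔG − c·ΔT) = (+$200.54 million) / 0.18 ≈ +$1,114 million.

+$1,114 million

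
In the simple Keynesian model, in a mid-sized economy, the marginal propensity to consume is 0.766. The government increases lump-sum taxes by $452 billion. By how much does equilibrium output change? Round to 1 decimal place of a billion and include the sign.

A lump-sum tax change of +$452 billion shifts disposable income by −$452 billion; first-round consumption changes by −c × ΔT = −0.766 × (+$452 billion) = −$346.232 billion.
Expenditure multiplier = 1/(1 − MPC) = 1/(1 − 0.766) = 1/0.234 ≈ 4.274.
The tax multiplier is −c × k ≈ −3.274, so ΔY = k × (−c·ΔT) = (−$346.232 billion) / 0.234 ≈ −$1,479.6 billion.

−$1,479.6 billion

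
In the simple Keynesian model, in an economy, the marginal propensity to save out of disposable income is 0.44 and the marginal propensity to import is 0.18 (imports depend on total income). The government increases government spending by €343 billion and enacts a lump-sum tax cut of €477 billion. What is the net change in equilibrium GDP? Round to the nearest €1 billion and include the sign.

MPC = 1 − MPS = 1 − 0.44 = 0.56.
Expenditure multiplier = 1/(1 − c + m) = 1/(1 − 0.56 + 0.18) = 1/0.62 ≈ 1.613.
ΔG contributes k·ΔG = (+€343 billion) / 0.62 ≈ +€553.2 billion.
ΔT of −€477 billion changes first-round spending by −c·ΔT = +€267.12 billion, contributing k·(−c·ΔT) = (+€267.12 billion) / 0.62 ≈ +€430.8 billion.
Net ΔY = k(ΔG − c·ΔT) = (+€610.12 billion) / 0.62 ≈ +€984 billion.

+€984 billion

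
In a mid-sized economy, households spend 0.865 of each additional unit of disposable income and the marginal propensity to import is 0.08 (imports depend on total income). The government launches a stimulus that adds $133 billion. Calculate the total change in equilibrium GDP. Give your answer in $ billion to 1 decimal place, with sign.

+$618.6 billion

Government-spending multiplier = 1/(1 − c + m) = 1/(1 − 0.865 + 0.08) = 1/0.215 ≈ 4.651.
ΔY = k × ΔG = (+$133 billion) / 0.215 ≈ +$618.6 billion.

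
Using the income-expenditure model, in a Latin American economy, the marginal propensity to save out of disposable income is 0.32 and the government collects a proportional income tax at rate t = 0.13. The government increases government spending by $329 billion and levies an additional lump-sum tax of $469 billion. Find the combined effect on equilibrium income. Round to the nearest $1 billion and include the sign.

+$25 billion

MPC = 1 − MPS = 1 − 0.32 = 0.68.
Expenditure multiplier = 1/(1 − c(1−t)) = 1/(1 − 0.68×0.87) = 1/0.4084 ≈ 2.449.
ΔG contributes k·ΔG = (+$329 billion) / 0.4084 ≈ +$805.6 billion.
ΔT of +$469 billion changes first-round spending by −c·ΔT = −$318.92 billion, contributing k·(−c·ΔT) = (−$318.92 billion) / 0.4084 ≈ −$780.9 billion.
Net ΔY = k(ΔG − c·ΔT) = (+$10.08 billion) / 0.4084 ≈ +$25 billion.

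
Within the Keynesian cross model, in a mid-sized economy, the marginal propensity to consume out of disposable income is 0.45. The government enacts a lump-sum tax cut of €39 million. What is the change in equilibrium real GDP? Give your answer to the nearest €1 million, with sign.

A lump-sum tax change of −€39 million shifts disposable income by +€39 million; first-round consumption changes by −c × ΔT = −0.45 × (−€39 million) = +€17.55 million.
Expenditure multiplier = 1/(1 − MPC) = 1/(1 − 0.45) = 1/0.55 ≈ 1.818.
The tax multiplier is −c × k ≈ −0.818, so ΔY = k × (−c·ΔT) = (+€17.55 million) / 0.55 ≈ +€32 million.

+€32 million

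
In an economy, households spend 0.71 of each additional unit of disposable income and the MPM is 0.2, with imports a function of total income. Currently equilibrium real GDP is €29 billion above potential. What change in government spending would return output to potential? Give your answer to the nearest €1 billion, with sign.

−€14 billion

Spending multiplier = 1/(1 − c + m) = 1/(1 − 0.71 + 0.2) = 1/0.49 ≈ 2.041.
Need ΔY = −€29 billion, so ΔG = ΔY/k = (−€29 billion) × 0.49 ≈ −€14 billion.
The government should cut government spending by €14 billion.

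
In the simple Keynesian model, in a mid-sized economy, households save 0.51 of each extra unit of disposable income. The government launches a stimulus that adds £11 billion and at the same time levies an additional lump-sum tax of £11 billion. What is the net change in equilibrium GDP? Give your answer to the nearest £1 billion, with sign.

+£11 billion

MPC = 1 − MPS = 1 − 0.51 = 0.49.
Expenditure multiplier = 1/(1 − MPC) = 1/(1 − 0.49) = 1/0.51 ≈ 1.961.
ΔG contributes k·ΔG = (+£11 billion) / 0.51 ≈ +£21.6 billion.
ΔT of +£11 billion changes first-round spending by −c·ΔT = −£5.39 billion, contributing k·(−c·ΔT) = (−£5.39 billion) / 0.51 ≈ −£10.6 billion.
With ΔG = ΔT and no other leakages, the balanced-budget multiplier is 1, so ΔY = ΔG = +£11 billion.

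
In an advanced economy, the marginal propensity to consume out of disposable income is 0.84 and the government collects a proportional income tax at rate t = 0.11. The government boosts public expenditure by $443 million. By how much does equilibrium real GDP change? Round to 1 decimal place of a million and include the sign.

Expenditure multiplier = 1/(1 − c(1−t)) = 1/(1 − 0.84×0.89) = 1/0.2524 ≈ 3.962.
ΔY = k × ΔG = (+$443 million) / 0.2524 ≈ +$1,755.2 million.

+$1,755.2 million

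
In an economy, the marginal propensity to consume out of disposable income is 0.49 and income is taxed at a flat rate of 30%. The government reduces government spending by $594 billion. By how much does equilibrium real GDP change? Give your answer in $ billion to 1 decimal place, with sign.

Expenditure multiplier = 1/(1 − c(1−t)) = 1/(1 − 0.49×0.7) = 1/0.657 ≈ 1.522.
ΔY = k × ΔG = (−$594 billion) / 0.657 ≈ −$904.1 billion.

−$904.1 billion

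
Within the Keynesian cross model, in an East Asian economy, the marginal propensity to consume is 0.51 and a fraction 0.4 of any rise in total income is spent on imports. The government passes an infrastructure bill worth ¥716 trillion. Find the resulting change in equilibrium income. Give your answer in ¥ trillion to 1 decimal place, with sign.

Spending multiplier = 1/(1 − c + m) = 1/(1 − 0.51 + 0.4) = 1/0.89 ≈ 1.124.
ΔY = k × ΔG = (+¥716 trillion) / 0.89 ≈ +¥804.5 trillion.

+¥804.5 trillion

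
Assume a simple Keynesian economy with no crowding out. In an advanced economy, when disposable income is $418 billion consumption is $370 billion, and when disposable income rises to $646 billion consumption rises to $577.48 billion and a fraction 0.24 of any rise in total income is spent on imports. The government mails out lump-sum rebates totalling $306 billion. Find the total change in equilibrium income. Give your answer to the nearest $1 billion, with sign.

MPC = ΔC/ΔYd = (577.48 − 370)/(646 − 418) = 207.48/228 = 0.91.
A lump-sum tax change of −$306 billion shifts disposable income by +$306 billion; first-round consumption changes by −c × ΔT = −0.91 × (−$306 billion) = +$278.46 billion.
Expenditure multiplier = 1/(1 − c + m) = 1/(1 − 0.91 + 0.24) = 1/0.33 ≈ 3.03.
The tax multiplier is −c × k ≈ −2.758, so ΔY = k × (−c·ΔT) = (+$278.46 billion) / 0.33 ≈ +$844 billion.

+$844 billion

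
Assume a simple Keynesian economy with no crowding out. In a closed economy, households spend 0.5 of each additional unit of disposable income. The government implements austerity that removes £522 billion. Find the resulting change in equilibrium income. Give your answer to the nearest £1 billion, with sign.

Government-spending multiplier = 1/(1 − MPC) = 1/(1 − 0.5) = 1/0.5 = 2.
ΔY = k × ΔG = (−£522 billion) / 0.5 = −£1,044 billion.

−£1,044 billion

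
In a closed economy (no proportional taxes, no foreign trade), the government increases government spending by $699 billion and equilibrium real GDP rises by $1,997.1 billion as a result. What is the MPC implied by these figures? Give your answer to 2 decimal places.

0.65

Implied spending multiplier k = ΔY/ΔG = 1,997.1/699 ≈ 2.8571.
Since k = 1/(1 − MPC), MPC = 1 − 1/k = 1 − ΔG/ΔY = 1 − 699/1,997.1 ≈ 0.65.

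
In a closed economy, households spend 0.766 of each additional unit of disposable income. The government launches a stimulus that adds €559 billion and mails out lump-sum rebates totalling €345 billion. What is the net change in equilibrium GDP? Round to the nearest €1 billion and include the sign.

+€3,518 billion

Expenditure multiplier = 1/(1 − MPC) = 1/(1 − 0.766) = 1/0.234 ≈ 4.274.
ΔG contributes k·ΔG = (+€559 billion) / 0.234 ≈ +€2,388.9 billion.
ΔT of −€345 billion changes first-round spending by −c·ΔT = +€264.27 billion, contributing k·(−c·ΔT) = (+€264.27 billion) / 0.234 ≈ +€1,129.4 billion.
Net ΔY = k(ΔG − c·ΔT) = (+€823.27 billion) / 0.234 ≈ +€3,518 billion.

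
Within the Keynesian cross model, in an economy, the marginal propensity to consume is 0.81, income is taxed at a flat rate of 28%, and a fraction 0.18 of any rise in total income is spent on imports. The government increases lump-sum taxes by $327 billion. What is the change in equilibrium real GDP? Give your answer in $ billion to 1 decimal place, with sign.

−$443.8 billion

A lump-sum tax change of +$327 billion shifts disposable income by −$327 billion; first-round consumption changes by −c × ΔT = −0.81 × (+$327 billion) = −$264.87 billion.
Expenditure multiplier = 1/(1 − c(1−t) + m) = 1/(1 − 0.81×0.72 + 0.18) = 1/0.5968 ≈ 1.676.
The tax multiplier is −c × k ≈ −1.357, so ΔY = k × (−c·ΔT) = (−$264.87 billion) / 0.5968 ≈ −$443.8 billion.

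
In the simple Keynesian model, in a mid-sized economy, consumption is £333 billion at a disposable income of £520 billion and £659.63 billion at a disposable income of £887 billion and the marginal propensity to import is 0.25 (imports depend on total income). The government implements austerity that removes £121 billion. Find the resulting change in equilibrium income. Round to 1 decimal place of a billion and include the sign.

MPC = ΔC/ΔYd = (659.63 − 333)/(887 − 520) = 326.63/367 = 0.89.
Spending multiplier = 1/(1 − c + m) = 1/(1 − 0.89 + 0.25) = 1/0.36 ≈ 2.778.
ΔY = k × ΔG = (−£121 billion) / 0.36 ≈ −£336.1 billion.

−£336.1 billion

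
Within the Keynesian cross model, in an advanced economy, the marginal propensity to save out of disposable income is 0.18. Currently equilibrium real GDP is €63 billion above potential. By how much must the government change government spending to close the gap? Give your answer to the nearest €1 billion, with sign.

MPC = 1 − MPS = 1 − 0.18 = 0.82.
Spending multiplier = 1/(1 − MPC) = 1/(1 − 0.82) = 1/0.18 ≈ 5.556.
Need ΔY = −€63 billion, so ΔG = ΔY/k = (−€63 billion) × 0.18 ≈ −€11 billion.
The government should cut government spending by €11 billion.

−€11 billion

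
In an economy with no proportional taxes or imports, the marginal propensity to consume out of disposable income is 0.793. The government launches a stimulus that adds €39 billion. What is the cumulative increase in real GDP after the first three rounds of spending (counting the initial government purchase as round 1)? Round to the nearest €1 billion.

Round 1 adds ΔG = €39 billion; each later round is MPC = 0.793 times the previous.
After 3 rounds: 39 + 30.927 + 24.525111 = ΔG·(1 − c^3)/(1 − c) = 39 × (1 − 0.498677257)/0.207 ≈ €94 billion.

€94 billion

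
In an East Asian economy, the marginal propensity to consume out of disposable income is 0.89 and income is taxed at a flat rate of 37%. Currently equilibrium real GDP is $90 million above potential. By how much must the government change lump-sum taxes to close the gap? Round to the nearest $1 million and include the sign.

Spending multiplier = 1/(1 − c(1−t)) = 1/(1 − 0.89×0.63) = 1/0.4393 ≈ 2.276.
Tax multiplier = −c·k = −0.89/0.4393 ≈ −2.026. Need ΔY = −$90 million, so ΔT = ΔY/(−c·k) = −(−$90 million) × 0.4393 / 0.89 ≈ +$44 million.
The government should raise lump-sum taxes by $44 million.

+$44 million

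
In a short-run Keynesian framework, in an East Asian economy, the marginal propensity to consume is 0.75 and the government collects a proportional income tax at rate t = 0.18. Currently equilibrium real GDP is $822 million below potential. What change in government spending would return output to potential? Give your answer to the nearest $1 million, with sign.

Spending multiplier = 1/(1 − c(1−t)) = 1/(1 − 0.75×0.82) = 1/0.385 ≈ 2.597.
Need ΔY = +$822 million, so ΔG = ΔY/k = (+$822 million) × 0.385 ≈ +$316 million.
The government should increase government spending by $316 million.

+$316 million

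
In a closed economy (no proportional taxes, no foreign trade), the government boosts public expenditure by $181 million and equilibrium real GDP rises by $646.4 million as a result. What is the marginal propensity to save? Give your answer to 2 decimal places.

Implied spending multiplier k = ΔY/ΔG = 646.4/181 ≈ 3.5713.
Since k = 1/(1 − MPC), MPC = 1 − 1/k = 1 − ΔG/ΔY = 1 − 181/646.4 ≈ 0.72.
MPS = 1 − MPC = 0.28.

0.28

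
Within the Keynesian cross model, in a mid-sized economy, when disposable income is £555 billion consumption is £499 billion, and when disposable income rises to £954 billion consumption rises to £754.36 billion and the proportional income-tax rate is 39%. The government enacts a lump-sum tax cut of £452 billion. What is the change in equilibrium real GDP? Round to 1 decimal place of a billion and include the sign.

MPC = ΔC/ΔYd = (754.36 − 499)/(954 − 555) = 255.36/399 = 0.64.
A lump-sum tax change of −£452 billion shifts disposable income by +£452 billion; first-round consumption changes by −c × ΔT = −0.64 × (−£452 billion) = +£289.28 billion.
Expenditure multiplier = 1/(1 − c(1−t)) = 1/(1 − 0.64×0.61) = 1/0.6096 ≈ 1.64.
The tax multiplier is −c × k ≈ −1.05, so ΔY = k × (−c·ΔT) = (+£289.28 billion) / 0.6096 ≈ +£474.5 billion.

+£474.5 billion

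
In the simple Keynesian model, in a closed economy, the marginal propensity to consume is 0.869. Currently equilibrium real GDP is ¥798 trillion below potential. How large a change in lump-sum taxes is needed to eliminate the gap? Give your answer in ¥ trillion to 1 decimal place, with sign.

Spending multiplier = 1/(1 − MPC) = 1/(1 − 0.869) = 1/0.131 ≈ 7.634.
Tax multiplier = −c·k = −0.869/0.131 ≈ −6.634. Need ΔY = +¥798 trillion, so ΔT = ΔY/(−c·k) = −(+¥798 trillion) × 0.131 / 0.869 ≈ −¥120.3 trillion.
The government should cut lump-sum taxes by ¥120.3 trillion.

−¥120.3 trillion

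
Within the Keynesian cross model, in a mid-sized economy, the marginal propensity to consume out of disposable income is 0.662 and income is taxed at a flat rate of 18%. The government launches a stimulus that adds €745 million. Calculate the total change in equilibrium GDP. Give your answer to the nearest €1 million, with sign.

Expenditure multiplier = 1/(1 − c(1−t)) = 1/(1 − 0.662×0.82) = 1/0.45716 ≈ 2.187.
ΔY = k × ΔG = (+€745 million) / 0.45716 ≈ +€1,630 million.

+€1,630 million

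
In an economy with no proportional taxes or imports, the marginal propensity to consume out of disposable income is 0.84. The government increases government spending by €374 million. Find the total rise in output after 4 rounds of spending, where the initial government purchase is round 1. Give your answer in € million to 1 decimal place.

Round 1 adds ΔG = €374 million; each later round is MPC = 0.84 times the previous.
After 4 rounds: 374 + 314.16 + 263.8944 + 221.671296 = ΔG·(1 − c^4)/(1 − c) = 374 × (1 − 0.49787136)/0.16 ≈ €1,173.7 million.

€1,173.7 million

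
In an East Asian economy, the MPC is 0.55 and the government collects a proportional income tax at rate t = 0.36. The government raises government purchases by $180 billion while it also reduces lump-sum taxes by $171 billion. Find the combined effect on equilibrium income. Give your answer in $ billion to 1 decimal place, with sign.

+$422.9 billion

Expenditure multiplier = 1/(1 − c(1−t)) = 1/(1 − 0.55×0.64) = 1/0.648 ≈ 1.543.
ΔG contributes k·ΔG = (+$180 billion) / 0.648 ≈ +$277.8 billion.
ΔT of −$171 billion changes first-round spending by −c·ΔT = +$94.05 billion, contributing k·(−c·ΔT) = (+$94.05 billion) / 0.648 ≈ +$145.1 billion.
Net ΔY = k(ΔG − c·ΔT) = (+$274.05 billion) / 0.648 ≈ +$422.9 billion.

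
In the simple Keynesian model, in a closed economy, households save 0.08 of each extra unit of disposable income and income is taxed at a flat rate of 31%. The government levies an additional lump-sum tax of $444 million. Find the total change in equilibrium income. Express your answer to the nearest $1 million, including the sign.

−$1,119 million

MPC = 1 − MPS = 1 − 0.08 = 0.92.
A lump-sum tax change of +$444 million shifts disposable income by −$444 million; first-round consumption changes by −c × ΔT = −0.92 × (+$444 million) = −$408.48 million.
Expenditure multiplier = 1/(1 − c(1−t)) = 1/(1 − 0.92×0.69) = 1/0.3652 ≈ 2.738.
The tax multiplier is −c × k ≈ −2.519, so ΔY = k × (−c·ΔT) = (−$408.48 million) / 0.3652 ≈ −$1,119 million.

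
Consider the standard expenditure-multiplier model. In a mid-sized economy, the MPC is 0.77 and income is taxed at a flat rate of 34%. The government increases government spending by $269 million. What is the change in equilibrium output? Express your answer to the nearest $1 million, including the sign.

+$547 million

Government-spending multiplier = 1/(1 − c(1−t)) = 1/(1 − 0.77×0.66) = 1/0.4918 ≈ 2.033.
ΔY = k × ΔG = (+$269 million) / 0.4918 ≈ +$547 million.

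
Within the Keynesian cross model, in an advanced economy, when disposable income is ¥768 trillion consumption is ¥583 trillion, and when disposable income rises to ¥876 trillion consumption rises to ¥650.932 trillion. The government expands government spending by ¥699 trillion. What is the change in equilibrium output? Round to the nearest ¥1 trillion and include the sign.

+¥1,884 trillion

MPC = ΔC/ΔYd = (650.932 − 583)/(876 − 768) = 67.932/108 = 0.629.
Government-spending multiplier = 1/(1 − MPC) = 1/(1 − 0.629) = 1/0.371 ≈ 2.695.
ΔY = k × ΔG = (+¥699 trillion) / 0.371 ≈ +¥1,884 trillion.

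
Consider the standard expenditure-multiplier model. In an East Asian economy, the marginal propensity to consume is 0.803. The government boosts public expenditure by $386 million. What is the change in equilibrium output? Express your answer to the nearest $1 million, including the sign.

+$1,959 million

Government-spending multiplier = 1/(1 − MPC) = 1/(1 − 0.803) = 1/0.197 ≈ 5.076.
ΔY = k × ΔG = (+$386 million) / 0.197 ≈ +$1,959 million.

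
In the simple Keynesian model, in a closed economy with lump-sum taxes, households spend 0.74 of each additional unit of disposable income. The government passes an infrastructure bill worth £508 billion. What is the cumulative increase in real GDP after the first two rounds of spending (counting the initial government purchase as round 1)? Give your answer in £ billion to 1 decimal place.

£883.9 billion

Round 1 adds ΔG = £508 billion; each later round is MPC = 0.74 times the previous.
After 2 rounds: 508 + 375.92 = ΔG·(1 − c^2)/(1 − c) = 508 × (1 − 0.5476)/0.26 ≈ £883.9 billion.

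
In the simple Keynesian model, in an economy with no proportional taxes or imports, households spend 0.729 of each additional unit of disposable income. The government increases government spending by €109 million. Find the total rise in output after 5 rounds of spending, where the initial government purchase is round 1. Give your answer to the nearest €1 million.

Round 1 adds ΔG = €109 million; each later round is MPC = 0.729 times the previous.
After 5 rounds: 109 + 79.461 + 57.927069 + 42.228833301 + 30.784819476429 = ΔG·(1 − c^5)/(1 − c) = 109 × (1 − 0.205891132094649)/0.271 ≈ €319 million.

€319 million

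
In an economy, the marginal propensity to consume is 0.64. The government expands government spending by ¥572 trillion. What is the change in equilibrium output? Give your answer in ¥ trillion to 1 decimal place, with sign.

+¥1,588.9 trillion

Expenditure multiplier = 1/(1 − MPC) = 1/(1 − 0.64) = 1/0.36 ≈ 2.778.
ΔY = k × ΔG = (+¥572 trillion) / 0.36 ≈ +¥1,588.9 trillion.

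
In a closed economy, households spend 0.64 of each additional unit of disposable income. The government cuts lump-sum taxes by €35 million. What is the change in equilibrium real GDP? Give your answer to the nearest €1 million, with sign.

A lump-sum tax change of −€35 million shifts disposable income by +€35 million; first-round consumption changes by −c × ΔT = −0.64 × (−€35 million) = +€22.4 million.
Expenditure multiplier = 1/(1 − MPC) = 1/(1 − 0.64) = 1/0.36 ≈ 2.778.
The tax multiplier is −c × k ≈ −1.778, so ΔY = k × (−c·ΔT) = (+€22.4 million) / 0.36 ≈ +€62 million.

+€62 million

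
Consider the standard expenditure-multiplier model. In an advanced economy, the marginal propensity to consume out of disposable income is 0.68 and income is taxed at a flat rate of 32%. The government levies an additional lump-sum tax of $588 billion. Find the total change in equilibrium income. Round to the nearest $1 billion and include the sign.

−$744 billion

A lump-sum tax change of +$588 billion shifts disposable income by −$588 billion; first-round consumption changes by −c × ΔT = −0.68 × (+$588 billion) = −$399.84 billion.
Expenditure multiplier = 1/(1 − c(1−t)) = 1/(1 − 0.68×0.68) = 1/0.5376 ≈ 1.86.
The tax multiplier is −c × k ≈ −1.265, so ΔY = k × (−c·ΔT) = (−$399.84 billion) / 0.5376 ≈ −$744 billion.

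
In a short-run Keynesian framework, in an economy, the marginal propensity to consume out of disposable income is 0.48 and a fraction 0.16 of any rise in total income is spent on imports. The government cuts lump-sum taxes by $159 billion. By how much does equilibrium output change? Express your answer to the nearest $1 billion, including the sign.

A lump-sum tax change of −$159 billion shifts disposable income by +$159 billion; first-round consumption changes by −c × ΔT = −0.48 × (−$159 billion) = +$76.32 billion.
Expenditure multiplier = 1/(1 − c + m) = 1/(1 − 0.48 + 0.16) = 1/0.68 ≈ 1.471.
The tax multiplier is −c × k ≈ −0.706, so ΔY = k × (−c·ΔT) = (+$76.32 billion) / 0.68 ≈ +$112 billion.

+$112 billion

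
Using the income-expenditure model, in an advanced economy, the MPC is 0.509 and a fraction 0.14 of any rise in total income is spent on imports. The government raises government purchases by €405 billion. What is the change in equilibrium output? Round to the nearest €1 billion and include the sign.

Expenditure multiplier = 1/(1 − c + m) = 1/(1 − 0.509 + 0.14) = 1/0.631 ≈ 1.585.
ΔY = k × ΔG = (+€405 billion) / 0.631 ≈ +€642 billion.

+€642 billion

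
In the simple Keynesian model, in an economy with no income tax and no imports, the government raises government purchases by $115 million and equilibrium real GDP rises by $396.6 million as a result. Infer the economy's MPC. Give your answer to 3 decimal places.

Implied spending multiplier k = ΔY/ΔG = 396.6/115 ≈ 3.4487.
Since k = 1/(1 − MPC), MPC = 1 − 1/k = 1 − ΔG/ΔY = 1 − 115/396.6 ≈ 0.710.

0.710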